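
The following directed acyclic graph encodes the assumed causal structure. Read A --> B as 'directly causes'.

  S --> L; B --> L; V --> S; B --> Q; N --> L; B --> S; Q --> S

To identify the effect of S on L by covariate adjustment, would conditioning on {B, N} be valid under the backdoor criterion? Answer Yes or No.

Yes

Backdoor paths from S to L (paths whose first edge points into S):
  P1: S <- B -> L
  P2: S <- Q <- B -> L
Condition 1 (no descendant of S in the set): holds — descendants of S are {L}; none are in {B, N}.
Condition 2 (every backdoor path blocked by {B, N}):
  P1: blocked at fork node B ∈ conditioning set.
  P2: blocked at fork node B ∈ conditioning set.
{B, N} satisfies the backdoor criterion.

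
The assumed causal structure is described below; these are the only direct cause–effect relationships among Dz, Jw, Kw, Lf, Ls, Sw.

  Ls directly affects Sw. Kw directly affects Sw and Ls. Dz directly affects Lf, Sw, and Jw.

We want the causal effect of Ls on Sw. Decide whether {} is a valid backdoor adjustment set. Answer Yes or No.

Backdoor paths from Ls to Sw (paths whose first edge points into Ls):
  P1: Ls <- Kw -> Sw
Condition 1 (no descendant of Ls in the set): holds — descendants of Ls are {Sw}; none are in {}.
Condition 2 (every backdoor path blocked by {}):
  P1: open — no interior node is in the conditioning set.
{} does not satisfy the backdoor criterion.

No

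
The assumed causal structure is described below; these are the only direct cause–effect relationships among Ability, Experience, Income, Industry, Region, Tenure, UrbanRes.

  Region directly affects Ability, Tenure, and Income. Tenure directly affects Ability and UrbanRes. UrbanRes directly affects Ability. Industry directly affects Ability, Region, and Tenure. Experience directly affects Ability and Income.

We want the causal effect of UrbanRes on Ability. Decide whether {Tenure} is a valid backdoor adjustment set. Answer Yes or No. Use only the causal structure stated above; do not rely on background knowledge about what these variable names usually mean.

Yes

Backdoor paths from UrbanRes to Ability (paths whose first edge points into UrbanRes):
  P1: UrbanRes <- Tenure <- Industry -> Region -> Income <- Experience -> Ability
  P2: UrbanRes <- Tenure <- Industry -> Region -> Ability
  P3: UrbanRes <- Tenure <- Industry -> Ability
  P4: UrbanRes <- Tenure <- Region <- Industry -> Ability
  P5: UrbanRes <- Tenure <- Region -> Income <- Experience -> Ability
  P6: UrbanRes <- Tenure <- Region -> Ability
  P7: UrbanRes <- Tenure -> Ability
Condition 1 (no descendant of UrbanRes in the set): holds — descendants of UrbanRes are {Ability}; none are in {Tenure}.
Condition 2 (every backdoor path blocked by {Tenure}):
  P1: blocked at chain node Tenure ∈ conditioning set.
  P2: blocked at chain node Tenure ∈ conditioning set.
  P3: blocked at chain node Tenure ∈ conditioning set.
  P4: blocked at chain node Tenure ∈ conditioning set.
  P5: blocked at chain node Tenure ∈ conditioning set.
  P6: blocked at chain node Tenure ∈ conditioning set.
  P7: blocked at fork node Tenure ∈ conditioning set.
{Tenure} satisfies the backdoor criterion.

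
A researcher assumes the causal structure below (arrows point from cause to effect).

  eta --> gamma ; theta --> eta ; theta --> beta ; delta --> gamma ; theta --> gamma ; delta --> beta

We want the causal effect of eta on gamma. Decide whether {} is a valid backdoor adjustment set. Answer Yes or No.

Backdoor paths from eta to gamma (paths whose first edge points into eta):
  P1: eta <- theta -> beta <- delta -> gamma
  P2: eta <- theta -> gamma
Condition 1 (no descendant of eta in the set): holds — descendants of eta are {gamma}; none are in {}.
Condition 2 (every backdoor path blocked by {}):
  P1: blocked at collider beta (neither it nor any descendant is in the conditioning set).
  P2: open — no interior node is in the conditioning set.
{} does not satisfy the backdoor criterion.

No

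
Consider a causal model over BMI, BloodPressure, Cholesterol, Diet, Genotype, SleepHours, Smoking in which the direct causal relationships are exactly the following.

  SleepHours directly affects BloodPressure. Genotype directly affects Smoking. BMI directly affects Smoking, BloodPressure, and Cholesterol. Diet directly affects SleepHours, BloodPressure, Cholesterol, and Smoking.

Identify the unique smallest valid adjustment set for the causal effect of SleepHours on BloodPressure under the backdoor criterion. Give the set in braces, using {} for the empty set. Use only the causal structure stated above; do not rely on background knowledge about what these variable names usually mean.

Variables eligible for adjustment (non-descendants of SleepHours, excluding SleepHours and BloodPressure): {BMI, Cholesterol, Diet, Genotype, Smoking}.
Backdoor paths from SleepHours to BloodPressure:
  P1: SleepHours <- Diet -> Smoking <- BMI -> BloodPressure
  P2: SleepHours <- Diet -> BloodPressure
  P3: SleepHours <- Diet -> Cholesterol <- BMI -> BloodPressure
The empty set is not sufficient: P2 (SleepHours <- Diet -> BloodPressure) has no collider blocking it and no conditioned non-collider, so it is open.
Try {Diet}:
  P1: blocked at fork node Diet ∈ conditioning set.
  P2: blocked at fork node Diet ∈ conditioning set.
  P3: blocked at fork node Diet ∈ conditioning set.
{Diet} contains no descendant of SleepHours and blocks every backdoor path.
No other singleton works — e.g. {Genotype} leaves P2 open — so {Diet} is the unique smallest valid adjustment set.

{Diet}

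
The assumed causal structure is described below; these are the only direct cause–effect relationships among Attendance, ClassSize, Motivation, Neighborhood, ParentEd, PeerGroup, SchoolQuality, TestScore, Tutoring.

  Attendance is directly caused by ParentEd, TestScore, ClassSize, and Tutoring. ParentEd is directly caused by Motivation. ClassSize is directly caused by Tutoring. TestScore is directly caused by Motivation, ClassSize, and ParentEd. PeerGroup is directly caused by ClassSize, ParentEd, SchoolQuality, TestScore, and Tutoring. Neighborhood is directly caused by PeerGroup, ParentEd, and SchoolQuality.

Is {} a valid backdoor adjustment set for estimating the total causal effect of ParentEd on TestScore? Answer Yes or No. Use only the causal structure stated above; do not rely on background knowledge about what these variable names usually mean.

Backdoor paths from ParentEd to TestScore (paths whose first edge points into ParentEd):
  P1: ParentEd <- Motivation -> TestScore
Condition 1 (no descendant of ParentEd in the set): holds — descendants of ParentEd are {Attendance, Neighborhood, PeerGroup, TestScore}; none are in {}.
Condition 2 (every backdoor path blocked by {}):
  P1: open — no interior node is in the conditioning set.
{} does not satisfy the backdoor criterion.

No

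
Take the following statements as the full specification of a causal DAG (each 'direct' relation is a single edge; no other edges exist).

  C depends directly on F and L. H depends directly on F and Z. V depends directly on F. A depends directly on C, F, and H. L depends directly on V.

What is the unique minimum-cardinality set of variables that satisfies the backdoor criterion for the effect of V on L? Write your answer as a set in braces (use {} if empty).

{}

Variables eligible for adjustment (non-descendants of V, excluding V and L): {F, H, Z}.
Backdoor paths from V to L:
  P1: V <- F -> H -> A <- C <- L
  P2: V <- F -> C <- L
  P3: V <- F -> A <- C <- L
Each backdoor path contains an unconditioned collider, so every path is already blocked with the empty conditioning set:
  P1: blocked at collider A (neither it nor any descendant is in the conditioning set).
  P2: blocked at collider C (neither it nor any descendant is in the conditioning set).
  P3: blocked at collider A (neither it nor any descendant is in the conditioning set).
The empty set is therefore the unique smallest valid set.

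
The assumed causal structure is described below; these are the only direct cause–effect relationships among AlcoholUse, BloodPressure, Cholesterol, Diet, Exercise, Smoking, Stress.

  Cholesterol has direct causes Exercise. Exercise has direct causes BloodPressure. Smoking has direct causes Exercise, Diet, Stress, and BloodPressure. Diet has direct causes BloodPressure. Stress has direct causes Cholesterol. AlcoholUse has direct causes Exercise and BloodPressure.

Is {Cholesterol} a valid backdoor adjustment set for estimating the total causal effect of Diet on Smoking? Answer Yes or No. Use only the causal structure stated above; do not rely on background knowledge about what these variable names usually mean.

Backdoor paths from Diet to Smoking (paths whose first edge points into Diet):
  P1: Diet <- BloodPressure -> Exercise -> Cholesterol -> Stress -> Smoking
  P2: Diet <- BloodPressure -> Exercise -> Smoking
  P3: Diet <- BloodPressure -> AlcoholUse <- Exercise -> Cholesterol -> Stress -> Smoking
  P4: Diet <- BloodPressure -> AlcoholUse <- Exercise -> Smoking
  P5: Diet <- BloodPressure -> Smoking
Condition 1 (no descendant of Diet in the set): holds — descendants of Diet are {Smoking}; none are in {Cholesterol}.
Condition 2 (every backdoor path blocked by {Cholesterol}):
  P1: blocked at chain node Cholesterol ∈ conditioning set.
  P2: open — no interior node is in the conditioning set.
  P3: blocked at collider AlcoholUse (neither it nor any descendant is in the conditioning set).
  P4: blocked at collider AlcoholUse (neither it nor any descendant is in the conditioning set).
  P5: open — no interior node is in the conditioning set.
{Cholesterol} does not satisfy the backdoor criterion.

No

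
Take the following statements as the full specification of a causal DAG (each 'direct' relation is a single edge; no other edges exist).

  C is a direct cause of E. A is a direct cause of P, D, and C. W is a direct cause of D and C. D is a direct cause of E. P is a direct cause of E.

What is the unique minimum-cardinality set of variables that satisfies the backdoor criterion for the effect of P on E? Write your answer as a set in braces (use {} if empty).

{A}

Variables eligible for adjustment (non-descendants of P, excluding P and E): {A, C, D, W}.
Backdoor paths from P to E:
  P1: P <- A -> C <- W -> D -> E
  P2: P <- A -> C -> E
  P3: P <- A -> D <- W -> C -> E
  P4: P <- A -> D -> E
The empty set is not sufficient: P2 (P <- A -> C -> E) has no collider blocking it and no conditioned non-collider, so it is open.
Try {A}:
  P1: blocked at fork node A ∈ conditioning set.
  P2: blocked at fork node A ∈ conditioning set.
  P3: blocked at fork node A ∈ conditioning set.
  P4: blocked at fork node A ∈ conditioning set.
{A} contains no descendant of P and blocks every backdoor path.
No other singleton works — e.g. {W} leaves P2 open — so {A} is the unique smallest valid adjustment set.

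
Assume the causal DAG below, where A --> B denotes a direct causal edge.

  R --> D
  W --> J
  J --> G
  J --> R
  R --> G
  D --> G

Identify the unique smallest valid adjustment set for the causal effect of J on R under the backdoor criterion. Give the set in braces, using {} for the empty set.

Variables eligible for adjustment (non-descendants of J, excluding J and R): {W}.
Backdoor paths from J to R:
  (none)
With no backdoor paths the empty set already satisfies the criterion, and it is trivially minimal.

{}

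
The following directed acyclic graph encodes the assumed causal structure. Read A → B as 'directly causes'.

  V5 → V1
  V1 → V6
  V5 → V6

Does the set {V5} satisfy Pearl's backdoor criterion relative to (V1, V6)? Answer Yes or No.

Yes

Backdoor paths from V1 to V6 (paths whose first edge points into V1):
  P1: V1 <- V5 -> V6
Condition 1 (no descendant of V1 in the set): holds — descendants of V1 are {V6}; none are in {V5}.
Condition 2 (every backdoor path blocked by {V5}):
  P1: blocked at fork node V5 ∈ conditioning set.
{V5} satisfies the backdoor criterion.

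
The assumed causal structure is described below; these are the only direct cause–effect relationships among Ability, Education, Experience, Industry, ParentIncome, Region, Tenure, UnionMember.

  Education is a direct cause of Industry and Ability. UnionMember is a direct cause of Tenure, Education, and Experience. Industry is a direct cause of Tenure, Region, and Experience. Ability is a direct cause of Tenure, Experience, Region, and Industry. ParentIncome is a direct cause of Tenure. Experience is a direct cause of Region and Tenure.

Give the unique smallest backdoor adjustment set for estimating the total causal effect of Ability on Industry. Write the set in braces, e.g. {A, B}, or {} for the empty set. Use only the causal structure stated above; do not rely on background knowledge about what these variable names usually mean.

{Education}

Variables eligible for adjustment (non-descendants of Ability, excluding Ability and Industry): {Education, ParentIncome, UnionMember}.
Backdoor paths from Ability to Industry:
  P1: Ability <- Education <- UnionMember -> Experience <- Industry
  P2: Ability <- Education <- UnionMember -> Experience -> Region <- Industry
  P3: Ability <- Education <- UnionMember -> Experience -> Tenure <- Industry
  P4: Ability <- Education <- UnionMember -> Tenure <- Industry
  P5: Ability <- Education <- UnionMember -> Tenure <- Experience <- Industry
  P6: Ability <- Education <- UnionMember -> Tenure <- Experience -> Region <- Industry
  P7: Ability <- Education -> Industry
The empty set is not sufficient: P7 (Ability <- Education -> Industry) has no collider blocking it and no conditioned non-collider, so it is open.
Try {Education}:
  P1: blocked at chain node Education ∈ conditioning set.
  P2: blocked at chain node Education ∈ conditioning set.
  P3: blocked at chain node Education ∈ conditioning set.
  P4: blocked at chain node Education ∈ conditioning set.
  P5: blocked at chain node Education ∈ conditioning set.
  P6: blocked at chain node Education ∈ conditioning set.
  P7: blocked at fork node Education ∈ conditioning set.
{Education} contains no descendant of Ability and blocks every backdoor path.
No other singleton works — e.g. {UnionMember} leaves P7 open — so {Education} is the unique smallest valid adjustment set.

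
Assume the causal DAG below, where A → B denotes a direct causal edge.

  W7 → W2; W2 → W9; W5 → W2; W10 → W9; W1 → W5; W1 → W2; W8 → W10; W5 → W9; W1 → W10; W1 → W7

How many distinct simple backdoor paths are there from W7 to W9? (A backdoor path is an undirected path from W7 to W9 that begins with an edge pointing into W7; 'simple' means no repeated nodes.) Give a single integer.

A backdoor path from W7 to W9 is any simple undirected path whose first edge points into W7 (i.e. leaves W7 via a parent).
Parents of W7: {W1}.
Enumerating:
  P1: W7 <- W1 -> W5 -> W2 -> W9
  P2: W7 <- W1 -> W5 -> W9
  P3: W7 <- W1 -> W2 <- W5 -> W9
  P4: W7 <- W1 -> W2 -> W9
  P5: W7 <- W1 -> W10 -> W9
That exhausts the simple backdoor paths. Count: 5.

5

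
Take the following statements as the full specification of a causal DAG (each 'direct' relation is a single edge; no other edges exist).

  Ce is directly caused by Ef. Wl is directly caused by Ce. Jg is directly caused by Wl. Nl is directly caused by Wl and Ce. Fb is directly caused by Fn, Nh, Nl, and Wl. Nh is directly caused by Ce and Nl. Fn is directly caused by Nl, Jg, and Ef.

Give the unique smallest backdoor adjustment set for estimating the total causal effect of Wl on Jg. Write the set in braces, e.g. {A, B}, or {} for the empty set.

{}

Variables eligible for adjustment (non-descendants of Wl, excluding Wl and Jg): {Ce, Ef}.
Backdoor paths from Wl to Jg:
  P1: Wl <- Ce <- Ef -> Fn <- Jg
  P2: Wl <- Ce -> Nl -> Fn <- Jg
  P3: Wl <- Ce -> Nl -> Nh -> Fb <- Fn <- Jg
  P4: Wl <- Ce -> Nl -> Fb <- Fn <- Jg
  P5: Wl <- Ce -> Nh <- Nl -> Fn <- Jg
  P6: Wl <- Ce -> Nh <- Nl -> Fb <- Fn <- Jg
  P7: Wl <- Ce -> Nh -> Fb <- Nl -> Fn <- Jg
  P8: Wl <- Ce -> Nh -> Fb <- Fn <- Jg
Each backdoor path contains an unconditioned collider, so every path is already blocked with the empty conditioning set:
  P1: blocked at collider Fn (neither it nor any descendant is in the conditioning set).
  P2: blocked at collider Fn (neither it nor any descendant is in the conditioning set).
  P3: blocked at collider Fb (neither it nor any descendant is in the conditioning set).
  P4: blocked at collider Fb (neither it nor any descendant is in the conditioning set).
  P5: blocked at collider Nh (neither it nor any descendant is in the conditioning set).
  P6: blocked at collider Nh (neither it nor any descendant is in the conditioning set).
  P7: blocked at collider Fb (neither it nor any descendant is in the conditioning set).
  P8: blocked at collider Fb (neither it nor any descendant is in the conditioning set).
The empty set is therefore the unique smallest valid set.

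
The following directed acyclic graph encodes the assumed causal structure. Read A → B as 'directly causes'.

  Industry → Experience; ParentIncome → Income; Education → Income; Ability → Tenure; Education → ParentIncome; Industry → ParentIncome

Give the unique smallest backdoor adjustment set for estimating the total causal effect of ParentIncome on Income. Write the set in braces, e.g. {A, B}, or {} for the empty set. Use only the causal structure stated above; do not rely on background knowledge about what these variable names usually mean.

Variables eligible for adjustment (non-descendants of ParentIncome, excluding ParentIncome and Income): {Ability, Education, Experience, Industry, Tenure}.
Backdoor paths from ParentIncome to Income:
  P1: ParentIncome <- Education -> Income
The empty set is not sufficient: P1 (ParentIncome <- Education -> Income) has no collider blocking it and no conditioned non-collider, so it is open.
Try {Education}:
  P1: blocked at fork node Education ∈ conditioning set.
{Education} contains no descendant of ParentIncome and blocks every backdoor path.
No other singleton works — e.g. {Industry} leaves P1 open — so {Education} is the unique smallest valid adjustment set.

{Education}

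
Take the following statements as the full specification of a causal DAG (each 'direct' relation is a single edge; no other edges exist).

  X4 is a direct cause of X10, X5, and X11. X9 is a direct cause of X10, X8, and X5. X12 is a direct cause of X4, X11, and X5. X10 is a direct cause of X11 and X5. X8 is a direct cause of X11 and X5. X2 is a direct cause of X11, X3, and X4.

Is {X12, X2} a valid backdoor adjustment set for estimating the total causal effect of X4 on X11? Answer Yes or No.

Yes

Backdoor paths from X4 to X11 (paths whose first edge points into X4):
  P1: X4 <- X2 -> X11
  P2: X4 <- X12 -> X11
  P3: X4 <- X12 -> X5 <- X9 -> X8 -> X11
  P4: X4 <- X12 -> X5 <- X9 -> X10 -> X11
  P5: X4 <- X12 -> X5 <- X8 <- X9 -> X10 -> X11
  P6: X4 <- X12 -> X5 <- X8 -> X11
  P7: X4 <- X12 -> X5 <- X10 <- X9 -> X8 -> X11
  P8: X4 <- X12 -> X5 <- X10 -> X11
Condition 1 (no descendant of X4 in the set): holds — descendants of X4 are {X10, X11, X5}; none are in {X12, X2}.
Condition 2 (every backdoor path blocked by {X12, X2}):
  P1: blocked at fork node X2 ∈ conditioning set.
  P2: blocked at fork node X12 ∈ conditioning set.
  P3: blocked at fork node X12 ∈ conditioning set.
  P4: blocked at fork node X12 ∈ conditioning set.
  P5: blocked at fork node X12 ∈ conditioning set.
  P6: blocked at fork node X12 ∈ conditioning set.
  P7: blocked at fork node X12 ∈ conditioning set.
  P8: blocked at fork node X12 ∈ conditioning set.
{X12, X2} satisfies the backdoor criterion.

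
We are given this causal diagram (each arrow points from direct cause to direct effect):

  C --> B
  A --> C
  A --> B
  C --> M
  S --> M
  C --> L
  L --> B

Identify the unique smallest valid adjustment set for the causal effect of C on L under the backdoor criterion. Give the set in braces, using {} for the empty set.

{}

Variables eligible for adjustment (non-descendants of C, excluding C and L): {A, S}.
Backdoor paths from C to L:
  P1: C <- A -> B <- L
Each backdoor path contains an unconditioned collider, so every path is already blocked with the empty conditioning set:
  P1: blocked at collider B (neither it nor any descendant is in the conditioning set).
The empty set is therefore the unique smallest valid set.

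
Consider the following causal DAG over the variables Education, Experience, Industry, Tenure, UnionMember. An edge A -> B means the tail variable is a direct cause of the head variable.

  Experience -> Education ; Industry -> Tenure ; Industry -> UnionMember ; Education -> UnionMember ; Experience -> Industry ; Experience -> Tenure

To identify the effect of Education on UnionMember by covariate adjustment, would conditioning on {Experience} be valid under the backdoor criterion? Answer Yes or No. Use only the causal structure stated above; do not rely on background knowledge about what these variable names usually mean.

Backdoor paths from Education to UnionMember (paths whose first edge points into Education):
  P1: Education <- Experience -> Industry -> UnionMember
  P2: Education <- Experience -> Tenure <- Industry -> UnionMember
Condition 1 (no descendant of Education in the set): holds — descendants of Education are {UnionMember}; none are in {Experience}.
Condition 2 (every backdoor path blocked by {Experience}):
  P1: blocked at fork node Experience ∈ conditioning set.
  P2: blocked at fork node Experience ∈ conditioning set.
{Experience} satisfies the backdoor criterion.

Yes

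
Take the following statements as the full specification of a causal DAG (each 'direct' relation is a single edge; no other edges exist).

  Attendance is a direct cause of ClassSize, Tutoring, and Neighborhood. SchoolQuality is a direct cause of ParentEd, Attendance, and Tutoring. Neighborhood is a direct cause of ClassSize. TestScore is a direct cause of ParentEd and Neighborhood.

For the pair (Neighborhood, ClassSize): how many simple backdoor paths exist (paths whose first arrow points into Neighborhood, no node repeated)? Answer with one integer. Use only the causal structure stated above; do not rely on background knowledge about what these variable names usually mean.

3

A backdoor path from Neighborhood to ClassSize is any simple undirected path whose first edge points into Neighborhood (i.e. leaves Neighborhood via a parent).
Parents of Neighborhood: {Attendance, TestScore}.
Enumerating:
  P1: Neighborhood <- Attendance -> ClassSize
  P2: Neighborhood <- TestScore -> ParentEd <- SchoolQuality -> Attendance -> ClassSize
  P3: Neighborhood <- TestScore -> ParentEd <- SchoolQuality -> Tutoring <- Attendance -> ClassSize
That exhausts the simple backdoor paths. Count: 3.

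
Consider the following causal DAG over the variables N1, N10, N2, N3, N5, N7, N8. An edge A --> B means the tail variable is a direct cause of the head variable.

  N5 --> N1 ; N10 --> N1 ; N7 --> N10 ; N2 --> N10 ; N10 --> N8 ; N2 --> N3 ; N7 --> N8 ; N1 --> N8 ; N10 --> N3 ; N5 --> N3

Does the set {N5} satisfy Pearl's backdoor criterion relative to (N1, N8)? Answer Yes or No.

Backdoor paths from N1 to N8 (paths whose first edge points into N1):
  P1: N1 <- N10 <- N7 -> N8
  P2: N1 <- N10 -> N8
  P3: N1 <- N5 -> N3 <- N2 -> N10 <- N7 -> N8
  P4: N1 <- N5 -> N3 <- N2 -> N10 -> N8
  P5: N1 <- N5 -> N3 <- N10 <- N7 -> N8
  P6: N1 <- N5 -> N3 <- N10 -> N8
Condition 1 (no descendant of N1 in the set): holds — descendants of N1 are {N8}; none are in {N5}.
Condition 2 (every backdoor path blocked by {N5}):
  P1: open — no interior node is in the conditioning set.
  P2: open — no interior node is in the conditioning set.
  P3: blocked at fork node N5 ∈ conditioning set.
  P4: blocked at fork node N5 ∈ conditioning set.
  P5: blocked at fork node N5 ∈ conditioning set.
  P6: blocked at fork node N5 ∈ conditioning set.
{N5} does not satisfy the backdoor criterion.

No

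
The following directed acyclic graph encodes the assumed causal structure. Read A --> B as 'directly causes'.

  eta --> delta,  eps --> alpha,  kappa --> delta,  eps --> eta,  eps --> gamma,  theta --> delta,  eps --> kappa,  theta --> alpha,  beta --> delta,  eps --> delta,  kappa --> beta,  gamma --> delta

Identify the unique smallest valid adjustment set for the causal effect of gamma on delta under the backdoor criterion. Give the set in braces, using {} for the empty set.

{eps}

Variables eligible for adjustment (non-descendants of gamma, excluding gamma and delta): {alpha, beta, eps, eta, kappa, theta}.
Backdoor paths from gamma to delta:
  P1: gamma <- eps -> kappa -> beta -> delta
  P2: gamma <- eps -> kappa -> delta
  P3: gamma <- eps -> eta -> delta
  P4: gamma <- eps -> delta
  P5: gamma <- eps -> alpha <- theta -> delta
The empty set is not sufficient: P1 (gamma <- eps -> kappa -> beta -> delta) has no collider blocking it and no conditioned non-collider, so it is open.
Try {eps}:
  P1: blocked at fork node eps ∈ conditioning set.
  P2: blocked at fork node eps ∈ conditioning set.
  P3: blocked at fork node eps ∈ conditioning set.
  P4: blocked at fork node eps ∈ conditioning set.
  P5: blocked at fork node eps ∈ conditioning set.
{eps} contains no descendant of gamma and blocks every backdoor path.
No other singleton works — e.g. {theta} leaves P1 open — so {eps} is the unique smallest valid adjustment set.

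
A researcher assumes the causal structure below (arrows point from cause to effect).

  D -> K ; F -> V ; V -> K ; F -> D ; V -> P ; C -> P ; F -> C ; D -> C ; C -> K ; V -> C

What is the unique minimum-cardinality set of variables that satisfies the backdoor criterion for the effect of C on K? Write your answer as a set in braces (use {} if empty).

Variables eligible for adjustment (non-descendants of C, excluding C and K): {D, F, V}.
Backdoor paths from C to K:
  P1: C <- F -> V -> K
  P2: C <- F -> D -> K
  P3: C <- V <- F -> D -> K
  P4: C <- V -> K
  P5: C <- D <- F -> V -> K
  P6: C <- D -> K
The empty set is not sufficient: P1 (C <- F -> V -> K) has no collider blocking it and no conditioned non-collider, so it is open.
Try {D, V}:
  P1: blocked at chain node V ∈ conditioning set.
  P2: blocked at chain node D ∈ conditioning set.
  P3: blocked at chain node V ∈ conditioning set.
  P4: blocked at fork node V ∈ conditioning set.
  P5: blocked at chain node D ∈ conditioning set.
  P6: blocked at fork node D ∈ conditioning set.
{D, V} contains no descendant of C and blocks every backdoor path.
Every element of {D, V} is needed (dropping D leaves P2 open; dropping V leaves P1 open), so no proper subset is valid.
Among all size-2 subsets of the eligible variables, only {D, V} blocks every backdoor path, so it is the unique smallest valid adjustment set.

{D, V}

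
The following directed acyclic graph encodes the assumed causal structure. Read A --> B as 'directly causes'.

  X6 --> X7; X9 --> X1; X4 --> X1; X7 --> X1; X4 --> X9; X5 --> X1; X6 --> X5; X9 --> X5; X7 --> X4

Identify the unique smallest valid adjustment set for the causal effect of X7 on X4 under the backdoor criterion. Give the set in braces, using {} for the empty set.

{}

Variables eligible for adjustment (non-descendants of X7, excluding X7 and X4): {X6}.
Backdoor paths from X7 to X4:
  P1: X7 <- X6 -> X5 <- X9 <- X4
  P2: X7 <- X6 -> X5 <- X9 -> X1 <- X4
  P3: X7 <- X6 -> X5 -> X1 <- X4
  P4: X7 <- X6 -> X5 -> X1 <- X9 <- X4
Each backdoor path contains an unconditioned collider, so every path is already blocked with the empty conditioning set:
  P1: blocked at collider X5 (neither it nor any descendant is in the conditioning set).
  P2: blocked at collider X5 (neither it nor any descendant is in the conditioning set).
  P3: blocked at collider X1 (neither it nor any descendant is in the conditioning set).
  P4: blocked at collider X1 (neither it nor any descendant is in the conditioning set).
The empty set is therefore the unique smallest valid set.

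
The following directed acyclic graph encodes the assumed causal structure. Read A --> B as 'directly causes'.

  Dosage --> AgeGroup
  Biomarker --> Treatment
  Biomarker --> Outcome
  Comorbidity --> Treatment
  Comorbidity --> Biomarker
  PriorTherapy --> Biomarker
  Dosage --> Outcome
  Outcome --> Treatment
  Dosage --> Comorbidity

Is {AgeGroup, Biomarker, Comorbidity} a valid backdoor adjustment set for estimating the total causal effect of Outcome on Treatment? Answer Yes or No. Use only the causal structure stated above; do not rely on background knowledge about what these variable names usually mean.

Backdoor paths from Outcome to Treatment (paths whose first edge points into Outcome):
  P1: Outcome <- Dosage -> Comorbidity -> Biomarker -> Treatment
  P2: Outcome <- Dosage -> Comorbidity -> Treatment
  P3: Outcome <- Biomarker <- Comorbidity -> Treatment
  P4: Outcome <- Biomarker -> Treatment
Condition 1 (no descendant of Outcome in the set): holds — descendants of Outcome are {Treatment}; none are in {AgeGroup, Biomarker, Comorbidity}.
Condition 2 (every backdoor path blocked by {AgeGroup, Biomarker, Comorbidity}):
  P1: blocked at chain node Comorbidity ∈ conditioning set.
  P2: blocked at chain node Comorbidity ∈ conditioning set.
  P3: blocked at chain node Biomarker ∈ conditioning set.
  P4: blocked at fork node Biomarker ∈ conditioning set.
{AgeGroup, Biomarker, Comorbidity} satisfies the backdoor criterion.

Yes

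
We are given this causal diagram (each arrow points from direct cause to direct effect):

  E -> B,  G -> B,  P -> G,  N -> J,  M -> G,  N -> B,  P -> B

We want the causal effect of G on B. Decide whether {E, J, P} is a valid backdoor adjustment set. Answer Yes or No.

Backdoor paths from G to B (paths whose first edge points into G):
  P1: G <- P -> B
Condition 1 (no descendant of G in the set): holds — descendants of G are {B}; none are in {E, J, P}.
Condition 2 (every backdoor path blocked by {E, J, P}):
  P1: blocked at fork node P ∈ conditioning set.
{E, J, P} satisfies the backdoor criterion.

Yes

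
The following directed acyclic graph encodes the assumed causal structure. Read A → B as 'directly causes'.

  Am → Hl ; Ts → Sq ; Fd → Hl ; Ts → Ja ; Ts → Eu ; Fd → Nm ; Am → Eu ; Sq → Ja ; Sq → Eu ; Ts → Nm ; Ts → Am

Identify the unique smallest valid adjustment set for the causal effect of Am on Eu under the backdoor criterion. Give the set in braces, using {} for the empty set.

{Ts}

Variables eligible for adjustment (non-descendants of Am, excluding Am and Eu): {Fd, Ja, Nm, Sq, Ts}.
Backdoor paths from Am to Eu:
  P1: Am <- Ts -> Sq -> Eu
  P2: Am <- Ts -> Eu
  P3: Am <- Ts -> Ja <- Sq -> Eu
The empty set is not sufficient: P1 (Am <- Ts -> Sq -> Eu) has no collider blocking it and no conditioned non-collider, so it is open.
Try {Ts}:
  P1: blocked at fork node Ts ∈ conditioning set.
  P2: blocked at fork node Ts ∈ conditioning set.
  P3: blocked at fork node Ts ∈ conditioning set.
{Ts} contains no descendant of Am and blocks every backdoor path.
No other singleton works — e.g. {Fd} leaves P1 open — so {Ts} is the unique smallest valid adjustment set.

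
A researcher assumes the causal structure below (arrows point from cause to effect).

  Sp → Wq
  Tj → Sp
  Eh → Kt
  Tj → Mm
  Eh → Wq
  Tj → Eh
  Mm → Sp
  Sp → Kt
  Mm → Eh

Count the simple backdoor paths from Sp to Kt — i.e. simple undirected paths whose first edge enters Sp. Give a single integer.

A backdoor path from Sp to Kt is any simple undirected path whose first edge points into Sp (i.e. leaves Sp via a parent).
Parents of Sp: {Mm, Tj}.
Enumerating:
  P1: Sp <- Tj -> Mm -> Eh -> Kt
  P2: Sp <- Tj -> Eh -> Kt
  P3: Sp <- Mm <- Tj -> Eh -> Kt
  P4: Sp <- Mm -> Eh -> Kt
That exhausts the simple backdoor paths. Count: 4.

4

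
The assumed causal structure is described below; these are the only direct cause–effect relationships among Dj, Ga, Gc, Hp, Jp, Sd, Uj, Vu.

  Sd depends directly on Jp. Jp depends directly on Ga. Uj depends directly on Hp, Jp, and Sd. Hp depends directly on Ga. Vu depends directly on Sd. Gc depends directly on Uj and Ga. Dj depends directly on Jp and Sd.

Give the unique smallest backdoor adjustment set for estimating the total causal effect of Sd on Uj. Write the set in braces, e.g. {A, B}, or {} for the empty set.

Variables eligible for adjustment (non-descendants of Sd, excluding Sd and Uj): {Ga, Hp, Jp}.
Backdoor paths from Sd to Uj:
  P1: Sd <- Jp <- Ga -> Hp -> Uj
  P2: Sd <- Jp <- Ga -> Gc <- Uj
  P3: Sd <- Jp -> Uj
The empty set is not sufficient: P1 (Sd <- Jp <- Ga -> Hp -> Uj) has no collider blocking it and no conditioned non-collider, so it is open.
Try {Jp}:
  P1: blocked at chain node Jp ∈ conditioning set.
  P2: blocked at chain node Jp ∈ conditioning set.
  P3: blocked at fork node Jp ∈ conditioning set.
{Jp} contains no descendant of Sd and blocks every backdoor path.
No other singleton works — e.g. {Ga} leaves P3 open — so {Jp} is the unique smallest valid adjustment set.

{Jp}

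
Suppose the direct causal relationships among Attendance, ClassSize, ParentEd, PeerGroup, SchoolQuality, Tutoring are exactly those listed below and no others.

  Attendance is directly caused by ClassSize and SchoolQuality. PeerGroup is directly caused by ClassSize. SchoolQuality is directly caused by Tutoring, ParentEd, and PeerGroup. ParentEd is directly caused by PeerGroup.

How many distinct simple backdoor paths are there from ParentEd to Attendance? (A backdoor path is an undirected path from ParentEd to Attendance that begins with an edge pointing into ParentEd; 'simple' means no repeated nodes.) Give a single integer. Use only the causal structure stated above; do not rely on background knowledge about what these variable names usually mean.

2

A backdoor path from ParentEd to Attendance is any simple undirected path whose first edge points into ParentEd (i.e. leaves ParentEd via a parent).
Parents of ParentEd: {PeerGroup}.
Enumerating:
  P1: ParentEd <- PeerGroup <- ClassSize -> Attendance
  P2: ParentEd <- PeerGroup -> SchoolQuality -> Attendance
That exhausts the simple backdoor paths. Count: 2.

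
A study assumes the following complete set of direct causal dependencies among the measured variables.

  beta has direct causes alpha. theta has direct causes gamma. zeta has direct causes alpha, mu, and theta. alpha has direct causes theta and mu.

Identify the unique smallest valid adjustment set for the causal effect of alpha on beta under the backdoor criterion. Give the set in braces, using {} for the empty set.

Variables eligible for adjustment (non-descendants of alpha, excluding alpha and beta): {gamma, mu, theta}.
Backdoor paths from alpha to beta:
  (none)
With no backdoor paths the empty set already satisfies the criterion, and it is trivially minimal.

{}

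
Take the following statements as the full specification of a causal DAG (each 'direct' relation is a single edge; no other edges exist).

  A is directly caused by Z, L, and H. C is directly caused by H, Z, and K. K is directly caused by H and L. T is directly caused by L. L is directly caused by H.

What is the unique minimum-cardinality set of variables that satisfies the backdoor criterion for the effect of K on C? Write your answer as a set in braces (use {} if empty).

{H}

Variables eligible for adjustment (non-descendants of K, excluding K and C): {A, H, L, T, Z}.
Backdoor paths from K to C:
  P1: K <- H -> L -> A <- Z -> C
  P2: K <- H -> C
  P3: K <- H -> A <- Z -> C
  P4: K <- L <- H -> C
  P5: K <- L <- H -> A <- Z -> C
  P6: K <- L -> A <- H -> C
  P7: K <- L -> A <- Z -> C
The empty set is not sufficient: P2 (K <- H -> C) has no collider blocking it and no conditioned non-collider, so it is open.
Try {H}:
  P1: blocked at fork node H ∈ conditioning set.
  P2: blocked at fork node H ∈ conditioning set.
  P3: blocked at fork node H ∈ conditioning set.
  P4: blocked at fork node H ∈ conditioning set.
  P5: blocked at fork node H ∈ conditioning set.
  P6: blocked at collider A (neither it nor any descendant is in the conditioning set).
  P7: blocked at collider A (neither it nor any descendant is in the conditioning set).
{H} contains no descendant of K and blocks every backdoor path.
No other singleton works — e.g. {L} leaves P2 open — so {H} is the unique smallest valid adjustment set.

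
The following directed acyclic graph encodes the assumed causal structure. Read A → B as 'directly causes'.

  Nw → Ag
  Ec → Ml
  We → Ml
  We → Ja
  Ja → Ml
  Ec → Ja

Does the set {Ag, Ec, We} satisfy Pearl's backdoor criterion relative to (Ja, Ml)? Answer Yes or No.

Yes

Backdoor paths from Ja to Ml (paths whose first edge points into Ja):
  P1: Ja <- We -> Ml
  P2: Ja <- Ec -> Ml
Condition 1 (no descendant of Ja in the set): holds — descendants of Ja are {Ml}; none are in {Ag, Ec, We}.
Condition 2 (every backdoor path blocked by {Ag, Ec, We}):
  P1: blocked at fork node We ∈ conditioning set.
  P2: blocked at fork node Ec ∈ conditioning set.
{Ag, Ec, We} satisfies the backdoor criterion.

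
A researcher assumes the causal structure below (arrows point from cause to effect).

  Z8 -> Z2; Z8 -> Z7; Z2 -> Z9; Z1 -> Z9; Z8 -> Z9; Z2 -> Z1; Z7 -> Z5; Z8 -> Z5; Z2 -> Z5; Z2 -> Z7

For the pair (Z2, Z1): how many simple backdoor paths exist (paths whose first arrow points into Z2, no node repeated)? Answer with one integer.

A backdoor path from Z2 to Z1 is any simple undirected path whose first edge points into Z2 (i.e. leaves Z2 via a parent).
Parents of Z2: {Z8}.
Enumerating:
  P1: Z2 <- Z8 -> Z9 <- Z1
That exhausts the simple backdoor paths. Count: 1.

1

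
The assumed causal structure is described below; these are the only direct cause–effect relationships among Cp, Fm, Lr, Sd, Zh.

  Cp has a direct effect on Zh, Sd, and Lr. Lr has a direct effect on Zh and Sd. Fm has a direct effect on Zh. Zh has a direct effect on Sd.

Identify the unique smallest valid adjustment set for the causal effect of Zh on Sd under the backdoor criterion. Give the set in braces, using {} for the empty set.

Variables eligible for adjustment (non-descendants of Zh, excluding Zh and Sd): {Cp, Fm, Lr}.
Backdoor paths from Zh to Sd:
  P1: Zh <- Cp -> Lr -> Sd
  P2: Zh <- Cp -> Sd
  P3: Zh <- Lr <- Cp -> Sd
  P4: Zh <- Lr -> Sd
The empty set is not sufficient: P1 (Zh <- Cp -> Lr -> Sd) has no collider blocking it and no conditioned non-collider, so it is open.
Try {Cp, Lr}:
  P1: blocked at fork node Cp ∈ conditioning set.
  P2: blocked at fork node Cp ∈ conditioning set.
  P3: blocked at chain node Lr ∈ conditioning set.
  P4: blocked at fork node Lr ∈ conditioning set.
{Cp, Lr} contains no descendant of Zh and blocks every backdoor path.
Every element of {Cp, Lr} is needed (dropping Cp leaves P2 open; dropping Lr leaves P4 open), so no proper subset is valid.
Among all size-2 subsets of the eligible variables, only {Cp, Lr} blocks every backdoor path, so it is the unique smallest valid adjustment set.

{Cp, Lr}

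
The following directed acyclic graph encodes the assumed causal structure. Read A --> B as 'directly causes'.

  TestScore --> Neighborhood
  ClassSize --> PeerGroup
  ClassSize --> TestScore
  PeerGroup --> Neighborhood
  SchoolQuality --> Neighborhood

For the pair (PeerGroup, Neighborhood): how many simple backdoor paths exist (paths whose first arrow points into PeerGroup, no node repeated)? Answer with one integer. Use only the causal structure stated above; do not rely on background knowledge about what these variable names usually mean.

1

A backdoor path from PeerGroup to Neighborhood is any simple undirected path whose first edge points into PeerGroup (i.e. leaves PeerGroup via a parent).
Parents of PeerGroup: {ClassSize}.
Enumerating:
  P1: PeerGroup <- ClassSize -> TestScore -> Neighborhood
That exhausts the simple backdoor paths. Count: 1.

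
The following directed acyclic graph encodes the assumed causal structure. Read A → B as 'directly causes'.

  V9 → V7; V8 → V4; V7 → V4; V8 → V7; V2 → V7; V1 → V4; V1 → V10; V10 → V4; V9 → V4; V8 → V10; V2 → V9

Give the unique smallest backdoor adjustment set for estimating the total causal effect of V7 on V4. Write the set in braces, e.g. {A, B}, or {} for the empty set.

{V8, V9}

Variables eligible for adjustment (non-descendants of V7, excluding V7 and V4): {V1, V10, V2, V8, V9}.
Backdoor paths from V7 to V4:
  P1: V7 <- V8 -> V10 <- V1 -> V4
  P2: V7 <- V8 -> V10 -> V4
  P3: V7 <- V8 -> V4
  P4: V7 <- V2 -> V9 -> V4
  P5: V7 <- V9 -> V4
The empty set is not sufficient: P2 (V7 <- V8 -> V10 -> V4) has no collider blocking it and no conditioned non-collider, so it is open.
Try {V8, V9}:
  P1: blocked at fork node V8 ∈ conditioning set.
  P2: blocked at fork node V8 ∈ conditioning set.
  P3: blocked at fork node V8 ∈ conditioning set.
  P4: blocked at chain node V9 ∈ conditioning set.
  P5: blocked at fork node V9 ∈ conditioning set.
{V8, V9} contains no descendant of V7 and blocks every backdoor path.
Every element of {V8, V9} is needed (dropping V8 leaves P2 open; dropping V9 leaves P4 open), so no proper subset is valid.
Among all size-2 subsets of the eligible variables, only {V8, V9} blocks every backdoor path, so it is the unique smallest valid adjustment set.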